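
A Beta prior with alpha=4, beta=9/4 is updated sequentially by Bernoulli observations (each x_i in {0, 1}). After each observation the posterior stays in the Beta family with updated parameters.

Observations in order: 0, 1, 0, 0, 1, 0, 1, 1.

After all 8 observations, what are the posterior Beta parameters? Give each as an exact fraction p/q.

obs 1: x=0 → posterior Beta(4, 13/4)
obs 2: x=1 → posterior Beta(5, 13/4)
obs 3: x=0 → posterior Beta(5, 17/4)
obs 4: x=0 → posterior Beta(5, 21/4)
obs 5: x=1 → posterior Beta(6, 21/4)
obs 6: x=0 → posterior Beta(6, 25/4)
obs 7: x=1 → posterior Beta(7, 25/4)
obs 8: x=1 → posterior Beta(8, 25/4)

alpha=8, beta=25/4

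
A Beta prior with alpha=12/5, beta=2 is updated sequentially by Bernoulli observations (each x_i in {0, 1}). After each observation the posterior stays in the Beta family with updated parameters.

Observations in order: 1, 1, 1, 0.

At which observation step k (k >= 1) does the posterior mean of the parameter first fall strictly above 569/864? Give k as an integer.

obs 1: x=1 → posterior Beta(17/5, 2)
obs 2: x=1 → posterior Beta(22/5, 2)
obs 3: x=1 → posterior Beta(27/5, 2)
obs 4: x=0 → posterior Beta(27/5, 3)

k = 2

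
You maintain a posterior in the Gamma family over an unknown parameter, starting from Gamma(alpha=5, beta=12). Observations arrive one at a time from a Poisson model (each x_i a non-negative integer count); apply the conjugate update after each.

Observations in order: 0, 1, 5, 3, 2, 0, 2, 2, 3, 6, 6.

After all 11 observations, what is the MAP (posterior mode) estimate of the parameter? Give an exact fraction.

obs 1: x=0 → posterior Gamma(5, 13)
obs 2: x=1 → posterior Gamma(6, 14)
obs 3: x=5 → posterior Gamma(11, 15)
obs 4: x=3 → posterior Gamma(14, 16)
obs 5: x=2 → posterior Gamma(16, 17)
obs 6: x=0 → posterior Gamma(16, 18)
obs 7: x=2 → posterior Gamma(18, 19)
obs 8: x=2 → posterior Gamma(20, 20)
obs 9: x=3 → posterior Gamma(23, 21)
obs 10: x=6 → posterior Gamma(29, 22)
obs 11: x=6 → posterior Gamma(35, 23)

34/23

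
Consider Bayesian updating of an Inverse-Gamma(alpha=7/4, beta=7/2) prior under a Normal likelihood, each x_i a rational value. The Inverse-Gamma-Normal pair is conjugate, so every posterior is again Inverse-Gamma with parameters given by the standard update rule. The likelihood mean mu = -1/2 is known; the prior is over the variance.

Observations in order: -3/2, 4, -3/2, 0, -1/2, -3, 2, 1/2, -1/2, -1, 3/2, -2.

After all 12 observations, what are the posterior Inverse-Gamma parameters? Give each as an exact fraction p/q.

obs 1: x=-3/2 → posterior Inverse-Gamma(9/4, 4)
obs 2: x=4 → posterior Inverse-Gamma(11/4, 113/8)
obs 3: x=-3/2 → posterior Inverse-Gamma(13/4, 117/8)
obs 4: x=0 → posterior Inverse-Gamma(15/4, 59/4)
obs 5: x=-1/2 → posterior Inverse-Gamma(17/4, 59/4)
obs 6: x=-3 → posterior Inverse-Gamma(19/4, 143/8)
obs 7: x=2 → posterior Inverse-Gamma(21/4, 21)
obs 8: x=1/2 → posterior Inverse-Gamma(23/4, 43/2)
obs 9: x=-1/2 → posterior Inverse-Gamma(25/4, 43/2)
obs 10: x=-1 → posterior Inverse-Gamma(27/4, 173/8)
obs 11: x=3/2 → posterior Inverse-Gamma(29/4, 189/8)
obs 12: x=-2 → posterior Inverse-Gamma(31/4, 99/4)

alpha=31/4, beta=99/4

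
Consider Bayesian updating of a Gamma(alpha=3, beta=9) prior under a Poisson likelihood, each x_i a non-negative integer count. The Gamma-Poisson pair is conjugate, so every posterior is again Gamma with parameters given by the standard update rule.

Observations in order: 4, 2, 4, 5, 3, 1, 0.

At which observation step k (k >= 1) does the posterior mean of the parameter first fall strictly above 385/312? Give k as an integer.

k = 4

obs 1: x=4 → posterior Gamma(7, 10)
obs 2: x=2 → posterior Gamma(9, 11)
obs 3: x=4 → posterior Gamma(13, 12)
obs 4: x=5 → posterior Gamma(18, 13)
obs 5: x=3 → posterior Gamma(21, 14)
obs 6: x=1 → posterior Gamma(22, 15)
obs 7: x=0 → posterior Gamma(22, 16)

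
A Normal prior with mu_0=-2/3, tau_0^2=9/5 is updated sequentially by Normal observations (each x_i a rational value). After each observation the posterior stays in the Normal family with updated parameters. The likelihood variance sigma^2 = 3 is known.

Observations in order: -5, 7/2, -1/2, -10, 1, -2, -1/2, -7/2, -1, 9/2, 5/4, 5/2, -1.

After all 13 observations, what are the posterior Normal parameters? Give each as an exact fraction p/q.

obs 1: x=-5 → posterior Normal(-55/24, 9/8)
obs 2: x=7/2 → posterior Normal(-47/66, 9/11)
obs 3: x=-1/2 → posterior Normal(-2/3, 9/14)
obs 4: x=-10 → posterior Normal(-118/51, 9/17)
obs 5: x=1 → posterior Normal(-109/60, 9/20)
obs 6: x=-2 → posterior Normal(-127/69, 9/23)
obs 7: x=-1/2 → posterior Normal(-263/156, 9/26)
obs 8: x=-7/2 → posterior Normal(-163/87, 9/29)
obs 9: x=-1 → posterior Normal(-43/24, 9/32)
obs 10: x=9/2 → posterior Normal(-263/210, 9/35)
obs 11: x=5/4 → posterior Normal(-481/456, 9/38)
obs 12: x=5/2 → posterior Normal(-391/492, 9/41)
obs 13: x=-1 → posterior Normal(-427/528, 9/44)

mu_0=-427/528, tau_0^2=9/44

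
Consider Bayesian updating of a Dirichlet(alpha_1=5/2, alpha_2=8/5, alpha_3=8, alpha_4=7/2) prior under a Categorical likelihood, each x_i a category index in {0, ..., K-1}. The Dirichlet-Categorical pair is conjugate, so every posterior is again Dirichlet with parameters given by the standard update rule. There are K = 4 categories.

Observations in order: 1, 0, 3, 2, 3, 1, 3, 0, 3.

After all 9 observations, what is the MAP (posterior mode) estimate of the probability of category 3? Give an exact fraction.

65/206

obs 1: x=1 → posterior Dirichlet(5/2, 13/5, 8, 7/2)
obs 2: x=0 → posterior Dirichlet(7/2, 13/5, 8, 7/2)
obs 3: x=3 → posterior Dirichlet(7/2, 13/5, 8, 9/2)
obs 4: x=2 → posterior Dirichlet(7/2, 13/5, 9, 9/2)
obs 5: x=3 → posterior Dirichlet(7/2, 13/5, 9, 11/2)
obs 6: x=1 → posterior Dirichlet(7/2, 18/5, 9, 11/2)
obs 7: x=3 → posterior Dirichlet(7/2, 18/5, 9, 13/2)
obs 8: x=0 → posterior Dirichlet(9/2, 18/5, 9, 13/2)
obs 9: x=3 → posterior Dirichlet(9/2, 18/5, 9, 15/2)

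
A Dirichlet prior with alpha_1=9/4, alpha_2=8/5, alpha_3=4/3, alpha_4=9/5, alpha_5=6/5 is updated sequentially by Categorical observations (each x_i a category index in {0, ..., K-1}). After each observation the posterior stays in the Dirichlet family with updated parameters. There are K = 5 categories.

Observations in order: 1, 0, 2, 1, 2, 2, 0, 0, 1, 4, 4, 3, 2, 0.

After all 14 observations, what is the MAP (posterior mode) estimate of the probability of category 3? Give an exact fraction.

obs 1: x=1 → posterior Dirichlet(9/4, 13/5, 4/3, 9/5, 6/5)
obs 2: x=0 → posterior Dirichlet(13/4, 13/5, 4/3, 9/5, 6/5)
obs 3: x=2 → posterior Dirichlet(13/4, 13/5, 7/3, 9/5, 6/5)
obs 4: x=1 → posterior Dirichlet(13/4, 18/5, 7/3, 9/5, 6/5)
obs 5: x=2 → posterior Dirichlet(13/4, 18/5, 10/3, 9/5, 6/5)
obs 6: x=2 → posterior Dirichlet(13/4, 18/5, 13/3, 9/5, 6/5)
obs 7: x=0 → posterior Dirichlet(17/4, 18/5, 13/3, 9/5, 6/5)
obs 8: x=0 → posterior Dirichlet(21/4, 18/5, 13/3, 9/5, 6/5)
obs 9: x=1 → posterior Dirichlet(21/4, 23/5, 13/3, 9/5, 6/5)
obs 10: x=4 → posterior Dirichlet(21/4, 23/5, 13/3, 9/5, 11/5)
obs 11: x=4 → posterior Dirichlet(21/4, 23/5, 13/3, 9/5, 16/5)
obs 12: x=3 → posterior Dirichlet(21/4, 23/5, 13/3, 14/5, 16/5)
obs 13: x=2 → posterior Dirichlet(21/4, 23/5, 16/3, 14/5, 16/5)
obs 14: x=0 → posterior Dirichlet(25/4, 23/5, 16/3, 14/5, 16/5)

108/1031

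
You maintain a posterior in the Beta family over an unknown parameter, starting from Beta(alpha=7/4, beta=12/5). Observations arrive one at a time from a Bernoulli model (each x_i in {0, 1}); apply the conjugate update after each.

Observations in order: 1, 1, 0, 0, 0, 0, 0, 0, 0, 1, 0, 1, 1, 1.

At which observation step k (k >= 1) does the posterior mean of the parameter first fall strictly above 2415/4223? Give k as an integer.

k = 2

obs 1: x=1 → posterior Beta(11/4, 12/5)
obs 2: x=1 → posterior Beta(15/4, 12/5)
obs 3: x=0 → posterior Beta(15/4, 17/5)
obs 4: x=0 → posterior Beta(15/4, 22/5)
obs 5: x=0 → posterior Beta(15/4, 27/5)
obs 6: x=0 → posterior Beta(15/4, 32/5)
obs 7: x=0 → posterior Beta(15/4, 37/5)
obs 8: x=0 → posterior Beta(15/4, 42/5)
obs 9: x=0 → posterior Beta(15/4, 47/5)
obs 10: x=1 → posterior Beta(19/4, 47/5)
obs 11: x=0 → posterior Beta(19/4, 52/5)
obs 12: x=1 → posterior Beta(23/4, 52/5)
obs 13: x=1 → posterior Beta(27/4, 52/5)
obs 14: x=1 → posterior Beta(31/4, 52/5)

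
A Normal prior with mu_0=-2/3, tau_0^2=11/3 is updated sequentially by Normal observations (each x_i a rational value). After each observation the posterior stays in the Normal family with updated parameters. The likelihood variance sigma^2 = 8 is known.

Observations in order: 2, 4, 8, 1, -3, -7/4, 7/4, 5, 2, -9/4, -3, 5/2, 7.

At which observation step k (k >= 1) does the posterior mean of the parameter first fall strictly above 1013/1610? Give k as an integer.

obs 1: x=2 → posterior Normal(6/35, 88/35)
obs 2: x=4 → posterior Normal(25/23, 44/23)
obs 3: x=8 → posterior Normal(46/19, 88/57)
obs 4: x=1 → posterior Normal(149/68, 22/17)
obs 5: x=-3 → posterior Normal(116/79, 88/79)
obs 6: x=-7/4 → posterior Normal(43/40, 44/45)
obs 7: x=7/4 → posterior Normal(116/101, 88/101)
obs 8: x=5 → posterior Normal(171/112, 11/14)
obs 9: x=2 → posterior Normal(193/123, 88/123)
obs 10: x=-9/4 → posterior Normal(673/536, 44/67)
obs 11: x=-3 → posterior Normal(541/580, 88/145)
obs 12: x=5/2 → posterior Normal(217/208, 22/39)
obs 13: x=7 → posterior Normal(959/668, 88/167)

k = 2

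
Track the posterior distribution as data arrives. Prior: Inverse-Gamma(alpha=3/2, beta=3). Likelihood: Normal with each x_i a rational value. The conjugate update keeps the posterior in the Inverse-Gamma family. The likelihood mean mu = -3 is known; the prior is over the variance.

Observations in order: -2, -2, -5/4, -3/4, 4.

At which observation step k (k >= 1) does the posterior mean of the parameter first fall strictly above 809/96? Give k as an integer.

obs 1: x=-2 → posterior Inverse-Gamma(2, 7/2)
obs 2: x=-2 → posterior Inverse-Gamma(5/2, 4)
obs 3: x=-5/4 → posterior Inverse-Gamma(3, 177/32)
obs 4: x=-3/4 → posterior Inverse-Gamma(7/2, 129/16)
obs 5: x=4 → posterior Inverse-Gamma(4, 521/16)

k = 5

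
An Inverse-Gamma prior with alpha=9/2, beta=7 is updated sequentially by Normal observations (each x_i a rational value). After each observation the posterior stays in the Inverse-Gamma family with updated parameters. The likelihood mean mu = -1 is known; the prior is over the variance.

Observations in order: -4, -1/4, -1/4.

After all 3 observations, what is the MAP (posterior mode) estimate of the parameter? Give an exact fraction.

obs 1: x=-4 → posterior Inverse-Gamma(5, 23/2)
obs 2: x=-1/4 → posterior Inverse-Gamma(11/2, 377/32)
obs 3: x=-1/4 → posterior Inverse-Gamma(6, 193/16)

193/112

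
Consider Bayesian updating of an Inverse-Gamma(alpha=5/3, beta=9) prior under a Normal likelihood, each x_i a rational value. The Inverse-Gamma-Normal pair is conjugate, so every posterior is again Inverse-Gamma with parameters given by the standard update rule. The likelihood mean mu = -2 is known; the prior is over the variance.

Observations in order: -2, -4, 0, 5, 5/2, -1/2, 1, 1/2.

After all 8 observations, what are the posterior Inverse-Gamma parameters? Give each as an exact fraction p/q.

obs 1: x=-2 → posterior Inverse-Gamma(13/6, 9)
obs 2: x=-4 → posterior Inverse-Gamma(8/3, 11)
obs 3: x=0 → posterior Inverse-Gamma(19/6, 13)
obs 4: x=5 → posterior Inverse-Gamma(11/3, 75/2)
obs 5: x=5/2 → posterior Inverse-Gamma(25/6, 381/8)
obs 6: x=-1/2 → posterior Inverse-Gamma(14/3, 195/4)
obs 7: x=1 → posterior Inverse-Gamma(31/6, 213/4)
obs 8: x=1/2 → posterior Inverse-Gamma(17/3, 451/8)

alpha=17/3, beta=451/8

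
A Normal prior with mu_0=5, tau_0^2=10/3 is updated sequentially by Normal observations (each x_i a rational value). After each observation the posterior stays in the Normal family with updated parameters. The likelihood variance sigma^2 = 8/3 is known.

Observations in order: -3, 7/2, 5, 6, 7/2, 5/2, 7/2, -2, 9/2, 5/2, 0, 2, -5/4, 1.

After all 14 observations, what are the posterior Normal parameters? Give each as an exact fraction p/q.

mu_0=635/296, tau_0^2=20/111

obs 1: x=-3 → posterior Normal(5/9, 40/27)
obs 2: x=7/2 → posterior Normal(45/28, 20/21)
obs 3: x=5 → posterior Normal(5/2, 40/57)
obs 4: x=6 → posterior Normal(155/48, 5/9)
obs 5: x=7/2 → posterior Normal(95/29, 40/87)
obs 6: x=5/2 → posterior Normal(215/68, 20/51)
obs 7: x=7/2 → posterior Normal(125/39, 40/117)
obs 8: x=-2 → posterior Normal(115/44, 10/33)
obs 9: x=9/2 → posterior Normal(275/98, 40/147)
obs 10: x=5/2 → posterior Normal(25/9, 20/81)
obs 11: x=0 → posterior Normal(150/59, 40/177)
obs 12: x=2 → posterior Normal(5/2, 5/24)
obs 13: x=-5/4 → posterior Normal(205/92, 40/207)
obs 14: x=1 → posterior Normal(635/296, 20/111)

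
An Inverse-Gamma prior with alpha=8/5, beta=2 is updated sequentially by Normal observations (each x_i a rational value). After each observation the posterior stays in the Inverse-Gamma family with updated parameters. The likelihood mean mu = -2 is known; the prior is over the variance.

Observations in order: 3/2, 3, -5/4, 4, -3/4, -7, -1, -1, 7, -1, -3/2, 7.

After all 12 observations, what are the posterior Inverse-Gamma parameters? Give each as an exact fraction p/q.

obs 1: x=3/2 → posterior Inverse-Gamma(21/10, 65/8)
obs 2: x=3 → posterior Inverse-Gamma(13/5, 165/8)
obs 3: x=-5/4 → posterior Inverse-Gamma(31/10, 669/32)
obs 4: x=4 → posterior Inverse-Gamma(18/5, 1245/32)
obs 5: x=-3/4 → posterior Inverse-Gamma(41/10, 635/16)
obs 6: x=-7 → posterior Inverse-Gamma(23/5, 835/16)
obs 7: x=-1 → posterior Inverse-Gamma(51/10, 843/16)
obs 8: x=-1 → posterior Inverse-Gamma(28/5, 851/16)
obs 9: x=7 → posterior Inverse-Gamma(61/10, 1499/16)
obs 10: x=-1 → posterior Inverse-Gamma(33/5, 1507/16)
obs 11: x=-3/2 → posterior Inverse-Gamma(71/10, 1509/16)
obs 12: x=7 → posterior Inverse-Gamma(38/5, 2157/16)

alpha=38/5, beta=2157/16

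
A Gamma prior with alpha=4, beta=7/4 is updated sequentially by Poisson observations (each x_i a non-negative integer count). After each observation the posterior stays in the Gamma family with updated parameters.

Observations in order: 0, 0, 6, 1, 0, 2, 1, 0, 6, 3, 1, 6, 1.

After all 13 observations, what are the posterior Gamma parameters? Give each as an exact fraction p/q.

alpha=31, beta=59/4

obs 1: x=0 → posterior Gamma(4, 11/4)
obs 2: x=0 → posterior Gamma(4, 15/4)
obs 3: x=6 → posterior Gamma(10, 19/4)
obs 4: x=1 → posterior Gamma(11, 23/4)
obs 5: x=0 → posterior Gamma(11, 27/4)
obs 6: x=2 → posterior Gamma(13, 31/4)
obs 7: x=1 → posterior Gamma(14, 35/4)
obs 8: x=0 → posterior Gamma(14, 39/4)
obs 9: x=6 → posterior Gamma(20, 43/4)
obs 10: x=3 → posterior Gamma(23, 47/4)
obs 11: x=1 → posterior Gamma(24, 51/4)
obs 12: x=6 → posterior Gamma(30, 55/4)
obs 13: x=1 → posterior Gamma(31, 59/4)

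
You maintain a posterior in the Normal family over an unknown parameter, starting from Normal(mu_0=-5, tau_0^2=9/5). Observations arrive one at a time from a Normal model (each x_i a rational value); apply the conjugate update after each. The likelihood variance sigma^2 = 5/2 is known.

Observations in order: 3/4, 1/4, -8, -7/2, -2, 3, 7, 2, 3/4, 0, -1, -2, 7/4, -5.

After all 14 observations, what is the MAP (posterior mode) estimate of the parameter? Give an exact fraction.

-233/277

obs 1: x=3/4 → posterior Normal(-223/86, 45/43)
obs 2: x=1/4 → posterior Normal(-107/61, 45/61)
obs 3: x=-8 → posterior Normal(-251/79, 45/79)
obs 4: x=-7/2 → posterior Normal(-314/97, 45/97)
obs 5: x=-2 → posterior Normal(-70/23, 9/23)
obs 6: x=3 → posterior Normal(-296/133, 45/133)
obs 7: x=7 → posterior Normal(-170/151, 45/151)
obs 8: x=2 → posterior Normal(-134/169, 45/169)
obs 9: x=3/4 → posterior Normal(-241/374, 45/187)
obs 10: x=0 → posterior Normal(-241/410, 9/41)
obs 11: x=-1 → posterior Normal(-277/446, 45/223)
obs 12: x=-2 → posterior Normal(-349/482, 45/241)
obs 13: x=7/4 → posterior Normal(-143/259, 45/259)
obs 14: x=-5 → posterior Normal(-233/277, 45/277)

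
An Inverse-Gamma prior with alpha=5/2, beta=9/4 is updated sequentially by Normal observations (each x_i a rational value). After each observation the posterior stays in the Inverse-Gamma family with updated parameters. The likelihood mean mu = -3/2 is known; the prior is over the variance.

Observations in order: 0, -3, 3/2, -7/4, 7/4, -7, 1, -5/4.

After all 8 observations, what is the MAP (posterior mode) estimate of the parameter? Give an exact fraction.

obs 1: x=0 → posterior Inverse-Gamma(3, 27/8)
obs 2: x=-3 → posterior Inverse-Gamma(7/2, 9/2)
obs 3: x=3/2 → posterior Inverse-Gamma(4, 9)
obs 4: x=-7/4 → posterior Inverse-Gamma(9/2, 289/32)
obs 5: x=7/4 → posterior Inverse-Gamma(5, 229/16)
obs 6: x=-7 → posterior Inverse-Gamma(11/2, 471/16)
obs 7: x=1 → posterior Inverse-Gamma(6, 521/16)
obs 8: x=-5/4 → posterior Inverse-Gamma(13/2, 1043/32)

1043/240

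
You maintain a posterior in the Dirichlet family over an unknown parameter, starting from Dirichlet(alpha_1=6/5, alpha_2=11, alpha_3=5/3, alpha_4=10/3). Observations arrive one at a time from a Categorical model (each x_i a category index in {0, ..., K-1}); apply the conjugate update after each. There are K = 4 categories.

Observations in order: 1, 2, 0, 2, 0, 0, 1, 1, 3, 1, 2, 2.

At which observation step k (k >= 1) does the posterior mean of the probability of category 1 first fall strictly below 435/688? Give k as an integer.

obs 1: x=1 → posterior Dirichlet(6/5, 12, 5/3, 10/3)
obs 2: x=2 → posterior Dirichlet(6/5, 12, 8/3, 10/3)
obs 3: x=0 → posterior Dirichlet(11/5, 12, 8/3, 10/3)
obs 4: x=2 → posterior Dirichlet(11/5, 12, 11/3, 10/3)
obs 5: x=0 → posterior Dirichlet(16/5, 12, 11/3, 10/3)
obs 6: x=0 → posterior Dirichlet(21/5, 12, 11/3, 10/3)
obs 7: x=1 → posterior Dirichlet(21/5, 13, 11/3, 10/3)
obs 8: x=1 → posterior Dirichlet(21/5, 14, 11/3, 10/3)
obs 9: x=3 → posterior Dirichlet(21/5, 14, 11/3, 13/3)
obs 10: x=1 → posterior Dirichlet(21/5, 15, 11/3, 13/3)
obs 11: x=2 → posterior Dirichlet(21/5, 15, 14/3, 13/3)
obs 12: x=2 → posterior Dirichlet(21/5, 15, 17/3, 13/3)

k = 2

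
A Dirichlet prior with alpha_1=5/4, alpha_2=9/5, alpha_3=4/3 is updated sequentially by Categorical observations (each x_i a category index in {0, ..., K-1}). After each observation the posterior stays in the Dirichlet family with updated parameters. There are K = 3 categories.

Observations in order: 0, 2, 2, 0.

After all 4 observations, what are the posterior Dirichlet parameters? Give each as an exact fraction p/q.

alpha_1=13/4, alpha_2=9/5, alpha_3=10/3

obs 1: x=0 → posterior Dirichlet(9/4, 9/5, 4/3)
obs 2: x=2 → posterior Dirichlet(9/4, 9/5, 7/3)
obs 3: x=2 → posterior Dirichlet(9/4, 9/5, 10/3)
obs 4: x=0 → posterior Dirichlet(13/4, 9/5, 10/3)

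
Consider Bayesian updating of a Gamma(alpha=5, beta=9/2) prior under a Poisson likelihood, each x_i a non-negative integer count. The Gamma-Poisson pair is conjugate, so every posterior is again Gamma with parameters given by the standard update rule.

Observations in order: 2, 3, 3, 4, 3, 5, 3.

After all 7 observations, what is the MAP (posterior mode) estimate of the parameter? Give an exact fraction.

54/23

obs 1: x=2 → posterior Gamma(7, 11/2)
obs 2: x=3 → posterior Gamma(10, 13/2)
obs 3: x=3 → posterior Gamma(13, 15/2)
obs 4: x=4 → posterior Gamma(17, 17/2)
obs 5: x=3 → posterior Gamma(20, 19/2)
obs 6: x=5 → posterior Gamma(25, 21/2)
obs 7: x=3 → posterior Gamma(28, 23/2)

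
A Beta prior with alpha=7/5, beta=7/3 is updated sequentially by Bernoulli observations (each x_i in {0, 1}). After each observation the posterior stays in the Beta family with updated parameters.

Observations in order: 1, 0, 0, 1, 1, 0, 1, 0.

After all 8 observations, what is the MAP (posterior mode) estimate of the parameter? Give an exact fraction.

33/73

obs 1: x=1 → posterior Beta(12/5, 7/3)
obs 2: x=0 → posterior Beta(12/5, 10/3)
obs 3: x=0 → posterior Beta(12/5, 13/3)
obs 4: x=1 → posterior Beta(17/5, 13/3)
obs 5: x=1 → posterior Beta(22/5, 13/3)
obs 6: x=0 → posterior Beta(22/5, 16/3)
obs 7: x=1 → posterior Beta(27/5, 16/3)
obs 8: x=0 → posterior Beta(27/5, 19/3)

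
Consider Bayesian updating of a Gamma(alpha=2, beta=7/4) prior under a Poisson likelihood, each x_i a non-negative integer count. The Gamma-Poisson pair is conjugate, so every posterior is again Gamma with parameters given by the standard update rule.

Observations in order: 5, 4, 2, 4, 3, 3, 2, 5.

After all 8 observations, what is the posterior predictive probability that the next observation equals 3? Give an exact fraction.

obs 1: x=5 → posterior Gamma(7, 11/4)
obs 2: x=4 → posterior Gamma(11, 15/4)
obs 3: x=2 → posterior Gamma(13, 19/4)
obs 4: x=4 → posterior Gamma(17, 23/4)
obs 5: x=3 → posterior Gamma(20, 27/4)
obs 6: x=3 → posterior Gamma(23, 31/4)
obs 7: x=2 → posterior Gamma(25, 35/4)
obs 8: x=5 → posterior Gamma(30, 39/4)

171237887424288851624902515724324806490298172404029440/802525857116673306810957202573831816754829436253827243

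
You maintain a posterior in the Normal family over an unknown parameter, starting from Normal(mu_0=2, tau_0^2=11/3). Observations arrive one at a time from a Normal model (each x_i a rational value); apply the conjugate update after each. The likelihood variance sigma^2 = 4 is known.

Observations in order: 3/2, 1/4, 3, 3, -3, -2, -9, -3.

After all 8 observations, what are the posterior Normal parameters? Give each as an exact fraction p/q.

mu_0=-311/400, tau_0^2=11/25

obs 1: x=3/2 → posterior Normal(81/46, 44/23)
obs 2: x=1/4 → posterior Normal(173/136, 22/17)
obs 3: x=3 → posterior Normal(61/36, 44/45)
obs 4: x=3 → posterior Normal(437/224, 11/14)
obs 5: x=-3 → posterior Normal(305/268, 44/67)
obs 6: x=-2 → posterior Normal(217/312, 22/39)
obs 7: x=-9 → posterior Normal(-179/356, 44/89)
obs 8: x=-3 → posterior Normal(-311/400, 11/25)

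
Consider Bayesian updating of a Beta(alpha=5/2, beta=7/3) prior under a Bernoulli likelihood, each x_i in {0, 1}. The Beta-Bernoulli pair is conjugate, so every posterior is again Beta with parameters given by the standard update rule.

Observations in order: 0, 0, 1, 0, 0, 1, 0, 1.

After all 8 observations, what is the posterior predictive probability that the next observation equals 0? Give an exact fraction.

obs 1: x=0 → posterior Beta(5/2, 10/3)
obs 2: x=0 → posterior Beta(5/2, 13/3)
obs 3: x=1 → posterior Beta(7/2, 13/3)
obs 4: x=0 → posterior Beta(7/2, 16/3)
obs 5: x=0 → posterior Beta(7/2, 19/3)
obs 6: x=1 → posterior Beta(9/2, 19/3)
obs 7: x=0 → posterior Beta(9/2, 22/3)
obs 8: x=1 → posterior Beta(11/2, 22/3)

4/7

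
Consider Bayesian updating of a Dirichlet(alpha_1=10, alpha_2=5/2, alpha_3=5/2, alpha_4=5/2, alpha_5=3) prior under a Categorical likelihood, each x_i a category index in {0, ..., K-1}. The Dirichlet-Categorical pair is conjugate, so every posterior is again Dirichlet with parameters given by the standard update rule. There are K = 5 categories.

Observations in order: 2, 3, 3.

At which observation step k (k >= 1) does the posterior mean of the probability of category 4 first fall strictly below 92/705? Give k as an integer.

obs 1: x=2 → posterior Dirichlet(10, 5/2, 7/2, 5/2, 3)
obs 2: x=3 → posterior Dirichlet(10, 5/2, 7/2, 7/2, 3)
obs 3: x=3 → posterior Dirichlet(10, 5/2, 7/2, 9/2, 3)

k = 3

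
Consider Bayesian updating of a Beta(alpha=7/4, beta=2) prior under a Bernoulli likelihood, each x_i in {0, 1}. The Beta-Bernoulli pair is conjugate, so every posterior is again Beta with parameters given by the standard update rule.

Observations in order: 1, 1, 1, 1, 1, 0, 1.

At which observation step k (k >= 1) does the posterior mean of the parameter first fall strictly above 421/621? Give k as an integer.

obs 1: x=1 → posterior Beta(11/4, 2)
obs 2: x=1 → posterior Beta(15/4, 2)
obs 3: x=1 → posterior Beta(19/4, 2)
obs 4: x=1 → posterior Beta(23/4, 2)
obs 5: x=1 → posterior Beta(27/4, 2)
obs 6: x=0 → posterior Beta(27/4, 3)
obs 7: x=1 → posterior Beta(31/4, 3)

k = 3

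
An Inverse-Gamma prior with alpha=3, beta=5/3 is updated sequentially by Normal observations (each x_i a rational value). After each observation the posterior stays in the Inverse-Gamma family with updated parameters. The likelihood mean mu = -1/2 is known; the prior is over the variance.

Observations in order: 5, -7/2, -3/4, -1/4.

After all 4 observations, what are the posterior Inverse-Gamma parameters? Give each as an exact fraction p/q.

obs 1: x=5 → posterior Inverse-Gamma(7/2, 403/24)
obs 2: x=-7/2 → posterior Inverse-Gamma(4, 511/24)
obs 3: x=-3/4 → posterior Inverse-Gamma(9/2, 2047/96)
obs 4: x=-1/4 → posterior Inverse-Gamma(5, 1025/48)

alpha=5, beta=1025/48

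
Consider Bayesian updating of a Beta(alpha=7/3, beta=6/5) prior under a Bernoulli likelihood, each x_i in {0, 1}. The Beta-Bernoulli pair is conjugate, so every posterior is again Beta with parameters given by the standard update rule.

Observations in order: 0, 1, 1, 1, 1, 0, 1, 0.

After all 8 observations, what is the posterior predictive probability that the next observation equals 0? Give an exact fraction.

obs 1: x=0 → posterior Beta(7/3, 11/5)
obs 2: x=1 → posterior Beta(10/3, 11/5)
obs 3: x=1 → posterior Beta(13/3, 11/5)
obs 4: x=1 → posterior Beta(16/3, 11/5)
obs 5: x=1 → posterior Beta(19/3, 11/5)
obs 6: x=0 → posterior Beta(19/3, 16/5)
obs 7: x=1 → posterior Beta(22/3, 16/5)
obs 8: x=0 → posterior Beta(22/3, 21/5)

63/173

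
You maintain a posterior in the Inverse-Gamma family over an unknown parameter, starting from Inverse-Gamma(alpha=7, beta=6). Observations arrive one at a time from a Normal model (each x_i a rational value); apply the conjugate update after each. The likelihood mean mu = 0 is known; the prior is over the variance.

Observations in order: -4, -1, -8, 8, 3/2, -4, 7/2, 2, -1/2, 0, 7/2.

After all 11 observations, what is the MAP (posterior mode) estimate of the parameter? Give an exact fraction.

obs 1: x=-4 → posterior Inverse-Gamma(15/2, 14)
obs 2: x=-1 → posterior Inverse-Gamma(8, 29/2)
obs 3: x=-8 → posterior Inverse-Gamma(17/2, 93/2)
obs 4: x=8 → posterior Inverse-Gamma(9, 157/2)
obs 5: x=3/2 → posterior Inverse-Gamma(19/2, 637/8)
obs 6: x=-4 → posterior Inverse-Gamma(10, 701/8)
obs 7: x=7/2 → posterior Inverse-Gamma(21/2, 375/4)
obs 8: x=2 → posterior Inverse-Gamma(11, 383/4)
obs 9: x=-1/2 → posterior Inverse-Gamma(23/2, 767/8)
obs 10: x=0 → posterior Inverse-Gamma(12, 767/8)
obs 11: x=7/2 → posterior Inverse-Gamma(25/2, 102)

68/9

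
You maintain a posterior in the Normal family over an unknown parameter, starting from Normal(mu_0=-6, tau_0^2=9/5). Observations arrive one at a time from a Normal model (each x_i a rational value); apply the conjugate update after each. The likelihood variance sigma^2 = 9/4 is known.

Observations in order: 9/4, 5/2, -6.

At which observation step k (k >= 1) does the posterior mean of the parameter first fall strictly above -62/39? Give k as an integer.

k = 2

obs 1: x=9/4 → posterior Normal(-7/3, 1)
obs 2: x=5/2 → posterior Normal(-11/13, 9/13)
obs 3: x=-6 → posterior Normal(-35/17, 9/17)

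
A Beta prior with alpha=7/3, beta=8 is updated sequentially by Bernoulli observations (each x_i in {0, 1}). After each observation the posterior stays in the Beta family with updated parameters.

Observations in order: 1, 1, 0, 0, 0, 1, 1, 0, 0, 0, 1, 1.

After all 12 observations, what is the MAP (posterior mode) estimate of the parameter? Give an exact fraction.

22/61

obs 1: x=1 → posterior Beta(10/3, 8)
obs 2: x=1 → posterior Beta(13/3, 8)
obs 3: x=0 → posterior Beta(13/3, 9)
obs 4: x=0 → posterior Beta(13/3, 10)
obs 5: x=0 → posterior Beta(13/3, 11)
obs 6: x=1 → posterior Beta(16/3, 11)
obs 7: x=1 → posterior Beta(19/3, 11)
obs 8: x=0 → posterior Beta(19/3, 12)
obs 9: x=0 → posterior Beta(19/3, 13)
obs 10: x=0 → posterior Beta(19/3, 14)
obs 11: x=1 → posterior Beta(22/3, 14)
obs 12: x=1 → posterior Beta(25/3, 14)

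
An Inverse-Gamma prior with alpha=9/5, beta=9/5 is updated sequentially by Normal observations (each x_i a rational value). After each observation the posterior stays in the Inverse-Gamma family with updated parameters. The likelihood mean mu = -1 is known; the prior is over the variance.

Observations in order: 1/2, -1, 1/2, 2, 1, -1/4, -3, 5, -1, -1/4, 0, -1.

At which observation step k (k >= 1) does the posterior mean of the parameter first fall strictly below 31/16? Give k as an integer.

k = 2

obs 1: x=1/2 → posterior Inverse-Gamma(23/10, 117/40)
obs 2: x=-1 → posterior Inverse-Gamma(14/5, 117/40)
obs 3: x=1/2 → posterior Inverse-Gamma(33/10, 81/20)
obs 4: x=2 → posterior Inverse-Gamma(19/5, 171/20)
obs 5: x=1 → posterior Inverse-Gamma(43/10, 211/20)
obs 6: x=-1/4 → posterior Inverse-Gamma(24/5, 1733/160)
obs 7: x=-3 → posterior Inverse-Gamma(53/10, 2053/160)
obs 8: x=5 → posterior Inverse-Gamma(29/5, 4933/160)
obs 9: x=-1 → posterior Inverse-Gamma(63/10, 4933/160)
obs 10: x=-1/4 → posterior Inverse-Gamma(34/5, 2489/80)
obs 11: x=0 → posterior Inverse-Gamma(73/10, 2529/80)
obs 12: x=-1 → posterior Inverse-Gamma(39/5, 2529/80)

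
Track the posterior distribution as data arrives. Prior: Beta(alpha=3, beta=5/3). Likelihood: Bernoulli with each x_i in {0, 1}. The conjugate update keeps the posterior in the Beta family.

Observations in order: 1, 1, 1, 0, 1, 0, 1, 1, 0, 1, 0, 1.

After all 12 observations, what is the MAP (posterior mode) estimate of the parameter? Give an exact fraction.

obs 1: x=1 → posterior Beta(4, 5/3)
obs 2: x=1 → posterior Beta(5, 5/3)
obs 3: x=1 → posterior Beta(6, 5/3)
obs 4: x=0 → posterior Beta(6, 8/3)
obs 5: x=1 → posterior Beta(7, 8/3)
obs 6: x=0 → posterior Beta(7, 11/3)
obs 7: x=1 → posterior Beta(8, 11/3)
obs 8: x=1 → posterior Beta(9, 11/3)
obs 9: x=0 → posterior Beta(9, 14/3)
obs 10: x=1 → posterior Beta(10, 14/3)
obs 11: x=0 → posterior Beta(10, 17/3)
obs 12: x=1 → posterior Beta(11, 17/3)

15/22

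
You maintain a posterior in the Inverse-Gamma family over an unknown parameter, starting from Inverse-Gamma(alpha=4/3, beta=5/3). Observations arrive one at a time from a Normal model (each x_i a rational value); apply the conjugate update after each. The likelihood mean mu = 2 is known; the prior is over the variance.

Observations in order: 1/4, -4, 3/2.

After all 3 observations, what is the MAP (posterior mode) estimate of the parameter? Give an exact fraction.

obs 1: x=1/4 → posterior Inverse-Gamma(11/6, 307/96)
obs 2: x=-4 → posterior Inverse-Gamma(7/3, 2035/96)
obs 3: x=3/2 → posterior Inverse-Gamma(17/6, 2047/96)

89/16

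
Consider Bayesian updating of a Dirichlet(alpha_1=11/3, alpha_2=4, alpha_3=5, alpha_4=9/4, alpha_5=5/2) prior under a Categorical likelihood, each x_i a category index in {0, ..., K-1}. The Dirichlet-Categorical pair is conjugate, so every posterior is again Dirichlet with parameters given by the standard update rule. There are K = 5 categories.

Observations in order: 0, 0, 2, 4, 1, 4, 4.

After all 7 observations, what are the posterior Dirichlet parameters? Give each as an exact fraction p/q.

alpha_1=17/3, alpha_2=5, alpha_3=6, alpha_4=9/4, alpha_5=11/2

obs 1: x=0 → posterior Dirichlet(14/3, 4, 5, 9/4, 5/2)
obs 2: x=0 → posterior Dirichlet(17/3, 4, 5, 9/4, 5/2)
obs 3: x=2 → posterior Dirichlet(17/3, 4, 6, 9/4, 5/2)
obs 4: x=4 → posterior Dirichlet(17/3, 4, 6, 9/4, 7/2)
obs 5: x=1 → posterior Dirichlet(17/3, 5, 6, 9/4, 7/2)
obs 6: x=4 → posterior Dirichlet(17/3, 5, 6, 9/4, 9/2)
obs 7: x=4 → posterior Dirichlet(17/3, 5, 6, 9/4, 11/2)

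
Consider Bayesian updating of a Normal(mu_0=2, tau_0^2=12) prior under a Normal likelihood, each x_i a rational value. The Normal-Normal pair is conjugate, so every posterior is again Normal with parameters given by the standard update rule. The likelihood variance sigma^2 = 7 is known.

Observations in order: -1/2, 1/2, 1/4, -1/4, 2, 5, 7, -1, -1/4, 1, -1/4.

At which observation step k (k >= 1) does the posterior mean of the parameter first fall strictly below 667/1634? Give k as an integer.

k = 3

obs 1: x=-1/2 → posterior Normal(8/19, 84/19)
obs 2: x=1/2 → posterior Normal(14/31, 84/31)
obs 3: x=1/4 → posterior Normal(17/43, 84/43)
obs 4: x=-1/4 → posterior Normal(14/55, 84/55)
obs 5: x=2 → posterior Normal(38/67, 84/67)
obs 6: x=5 → posterior Normal(98/79, 84/79)
obs 7: x=7 → posterior Normal(2, 12/13)
obs 8: x=-1 → posterior Normal(170/103, 84/103)
obs 9: x=-1/4 → posterior Normal(167/115, 84/115)
obs 10: x=1 → posterior Normal(179/127, 84/127)
obs 11: x=-1/4 → posterior Normal(176/139, 84/139)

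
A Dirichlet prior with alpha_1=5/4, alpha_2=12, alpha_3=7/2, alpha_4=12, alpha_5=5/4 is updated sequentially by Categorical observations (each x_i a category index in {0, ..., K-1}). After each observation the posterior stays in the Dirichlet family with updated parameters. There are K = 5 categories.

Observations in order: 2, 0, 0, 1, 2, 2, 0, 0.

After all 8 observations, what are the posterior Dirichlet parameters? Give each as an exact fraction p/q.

alpha_1=21/4, alpha_2=13, alpha_3=13/2, alpha_4=12, alpha_5=5/4

obs 1: x=2 → posterior Dirichlet(5/4, 12, 9/2, 12, 5/4)
obs 2: x=0 → posterior Dirichlet(9/4, 12, 9/2, 12, 5/4)
obs 3: x=0 → posterior Dirichlet(13/4, 12, 9/2, 12, 5/4)
obs 4: x=1 → posterior Dirichlet(13/4, 13, 9/2, 12, 5/4)
obs 5: x=2 → posterior Dirichlet(13/4, 13, 11/2, 12, 5/4)
obs 6: x=2 → posterior Dirichlet(13/4, 13, 13/2, 12, 5/4)
obs 7: x=0 → posterior Dirichlet(17/4, 13, 13/2, 12, 5/4)
obs 8: x=0 → posterior Dirichlet(21/4, 13, 13/2, 12, 5/4)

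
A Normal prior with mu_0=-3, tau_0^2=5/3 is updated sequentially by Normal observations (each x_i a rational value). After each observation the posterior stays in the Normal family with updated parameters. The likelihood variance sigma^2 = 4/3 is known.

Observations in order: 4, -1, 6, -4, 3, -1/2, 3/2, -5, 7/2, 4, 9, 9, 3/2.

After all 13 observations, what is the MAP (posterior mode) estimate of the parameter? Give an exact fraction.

obs 1: x=4 → posterior Normal(8/9, 20/27)
obs 2: x=-1 → posterior Normal(3/14, 10/21)
obs 3: x=6 → posterior Normal(33/19, 20/57)
obs 4: x=-4 → posterior Normal(13/24, 5/18)
obs 5: x=3 → posterior Normal(28/29, 20/87)
obs 6: x=-1/2 → posterior Normal(3/4, 10/51)
obs 7: x=3/2 → posterior Normal(11/13, 20/117)
obs 8: x=-5 → posterior Normal(2/11, 5/33)
obs 9: x=7/2 → posterior Normal(51/98, 20/147)
obs 10: x=4 → posterior Normal(91/108, 10/81)
obs 11: x=9 → posterior Normal(181/118, 20/177)
obs 12: x=9 → posterior Normal(271/128, 5/48)
obs 13: x=3/2 → posterior Normal(143/69, 20/207)

143/69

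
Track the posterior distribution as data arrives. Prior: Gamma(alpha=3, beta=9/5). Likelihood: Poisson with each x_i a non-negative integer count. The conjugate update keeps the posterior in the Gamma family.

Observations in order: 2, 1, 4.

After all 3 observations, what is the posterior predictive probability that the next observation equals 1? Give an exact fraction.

3170169048268800/12200509765705829

obs 1: x=2 → posterior Gamma(5, 14/5)
obs 2: x=1 → posterior Gamma(6, 19/5)
obs 3: x=4 → posterior Gamma(10, 24/5)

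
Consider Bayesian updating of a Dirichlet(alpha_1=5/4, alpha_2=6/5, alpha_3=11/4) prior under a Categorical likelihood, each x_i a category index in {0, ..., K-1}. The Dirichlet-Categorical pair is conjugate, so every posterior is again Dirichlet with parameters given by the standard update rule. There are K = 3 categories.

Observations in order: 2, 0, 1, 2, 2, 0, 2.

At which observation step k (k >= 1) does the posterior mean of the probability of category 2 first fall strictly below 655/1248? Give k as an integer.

k = 2

obs 1: x=2 → posterior Dirichlet(5/4, 6/5, 15/4)
obs 2: x=0 → posterior Dirichlet(9/4, 6/5, 15/4)
obs 3: x=1 → posterior Dirichlet(9/4, 11/5, 15/4)
obs 4: x=2 → posterior Dirichlet(9/4, 11/5, 19/4)
obs 5: x=2 → posterior Dirichlet(9/4, 11/5, 23/4)
obs 6: x=0 → posterior Dirichlet(13/4, 11/5, 23/4)
obs 7: x=2 → posterior Dirichlet(13/4, 11/5, 27/4)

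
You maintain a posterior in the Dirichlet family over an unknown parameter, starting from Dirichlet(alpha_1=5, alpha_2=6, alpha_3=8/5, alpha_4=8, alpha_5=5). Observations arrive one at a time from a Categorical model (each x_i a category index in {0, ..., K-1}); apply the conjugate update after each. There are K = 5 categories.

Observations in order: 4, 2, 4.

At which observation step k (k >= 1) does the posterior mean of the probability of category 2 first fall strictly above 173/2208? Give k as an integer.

obs 1: x=4 → posterior Dirichlet(5, 6, 8/5, 8, 6)
obs 2: x=2 → posterior Dirichlet(5, 6, 13/5, 8, 6)
obs 3: x=4 → posterior Dirichlet(5, 6, 13/5, 8, 7)

k = 2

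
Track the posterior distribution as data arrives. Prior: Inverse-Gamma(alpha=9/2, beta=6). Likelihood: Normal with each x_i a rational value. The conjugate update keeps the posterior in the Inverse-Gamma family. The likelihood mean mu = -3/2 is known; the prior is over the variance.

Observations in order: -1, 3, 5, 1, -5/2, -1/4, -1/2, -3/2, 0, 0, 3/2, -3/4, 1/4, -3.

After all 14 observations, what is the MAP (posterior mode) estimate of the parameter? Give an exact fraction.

1663/400

obs 1: x=-1 → posterior Inverse-Gamma(5, 49/8)
obs 2: x=3 → posterior Inverse-Gamma(11/2, 65/4)
obs 3: x=5 → posterior Inverse-Gamma(6, 299/8)
obs 4: x=1 → posterior Inverse-Gamma(13/2, 81/2)
obs 5: x=-5/2 → posterior Inverse-Gamma(7, 41)
obs 6: x=-1/4 → posterior Inverse-Gamma(15/2, 1337/32)
obs 7: x=-1/2 → posterior Inverse-Gamma(8, 1353/32)
obs 8: x=-3/2 → posterior Inverse-Gamma(17/2, 1353/32)
obs 9: x=0 → posterior Inverse-Gamma(9, 1389/32)
obs 10: x=0 → posterior Inverse-Gamma(19/2, 1425/32)
obs 11: x=3/2 → posterior Inverse-Gamma(10, 1569/32)
obs 12: x=-3/4 → posterior Inverse-Gamma(21/2, 789/16)
obs 13: x=1/4 → posterior Inverse-Gamma(11, 1627/32)
obs 14: x=-3 → posterior Inverse-Gamma(23/2, 1663/32)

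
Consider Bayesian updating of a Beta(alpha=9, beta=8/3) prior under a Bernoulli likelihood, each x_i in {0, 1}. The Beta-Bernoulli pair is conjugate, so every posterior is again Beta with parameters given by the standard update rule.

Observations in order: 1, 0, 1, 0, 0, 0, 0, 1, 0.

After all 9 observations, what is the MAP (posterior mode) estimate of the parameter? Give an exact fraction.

33/56

obs 1: x=1 → posterior Beta(10, 8/3)
obs 2: x=0 → posterior Beta(10, 11/3)
obs 3: x=1 → posterior Beta(11, 11/3)
obs 4: x=0 → posterior Beta(11, 14/3)
obs 5: x=0 → posterior Beta(11, 17/3)
obs 6: x=0 → posterior Beta(11, 20/3)
obs 7: x=0 → posterior Beta(11, 23/3)
obs 8: x=1 → posterior Beta(12, 23/3)
obs 9: x=0 → posterior Beta(12, 26/3)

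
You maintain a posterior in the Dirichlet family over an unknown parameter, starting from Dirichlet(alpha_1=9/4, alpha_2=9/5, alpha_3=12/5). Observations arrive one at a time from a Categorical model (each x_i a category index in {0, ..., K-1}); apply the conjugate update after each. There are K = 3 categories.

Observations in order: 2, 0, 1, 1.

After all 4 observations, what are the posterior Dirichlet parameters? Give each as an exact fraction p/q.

obs 1: x=2 → posterior Dirichlet(9/4, 9/5, 17/5)
obs 2: x=0 → posterior Dirichlet(13/4, 9/5, 17/5)
obs 3: x=1 → posterior Dirichlet(13/4, 14/5, 17/5)
obs 4: x=1 → posterior Dirichlet(13/4, 19/5, 17/5)

alpha_1=13/4, alpha_2=19/5, alpha_3=17/5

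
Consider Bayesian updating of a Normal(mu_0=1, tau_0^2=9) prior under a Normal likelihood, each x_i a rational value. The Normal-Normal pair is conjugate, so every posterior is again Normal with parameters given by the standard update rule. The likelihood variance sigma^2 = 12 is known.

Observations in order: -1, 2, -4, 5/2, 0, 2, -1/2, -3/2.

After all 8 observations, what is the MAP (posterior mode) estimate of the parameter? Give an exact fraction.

5/56

obs 1: x=-1 → posterior Normal(1/7, 36/7)
obs 2: x=2 → posterior Normal(7/10, 18/5)
obs 3: x=-4 → posterior Normal(-5/13, 36/13)
obs 4: x=5/2 → posterior Normal(5/32, 9/4)
obs 5: x=0 → posterior Normal(5/38, 36/19)
obs 6: x=2 → posterior Normal(17/44, 18/11)
obs 7: x=-1/2 → posterior Normal(7/25, 36/25)
obs 8: x=-3/2 → posterior Normal(5/56, 9/7)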